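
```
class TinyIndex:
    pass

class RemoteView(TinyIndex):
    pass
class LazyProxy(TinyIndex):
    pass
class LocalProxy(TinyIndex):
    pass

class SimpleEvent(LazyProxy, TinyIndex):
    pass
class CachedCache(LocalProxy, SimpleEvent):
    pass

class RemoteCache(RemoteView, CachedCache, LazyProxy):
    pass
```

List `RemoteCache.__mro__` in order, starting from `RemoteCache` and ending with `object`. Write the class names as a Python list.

L[RemoteCache] = RemoteCache + merge(L[RemoteView], L[CachedCache], L[LazyProxy], [RemoteView CachedCache LazyProxy])
  take RemoteView:  [RemoteView TinyIndex object] + [CachedCache LocalProxy SimpleEvent LazyProxy TinyIndex object] + [LazyProxy TinyIndex object] + [RemoteView CachedCache LazyProxy]
  take CachedCache:  [TinyIndex object] + [CachedCache LocalProxy SimpleEvent LazyProxy TinyIndex object] + [LazyProxy TinyIndex object] + [CachedCache LazyProxy]
  take LocalProxy:  [TinyIndex object] + [LocalProxy SimpleEvent LazyProxy TinyIndex object] + [LazyProxy TinyIndex object] + [LazyProxy]
  take SimpleEvent:  [TinyIndex object] + [SimpleEvent LazyProxy TinyIndex object] + [LazyProxy TinyIndex object] + [LazyProxy]
  take LazyProxy:  [TinyIndex object] + [LazyProxy TinyIndex object] + [LazyProxy TinyIndex object] + [LazyProxy]
  take TinyIndex:  [TinyIndex object] + [TinyIndex object] + [TinyIndex object]
  take object:  [object] + [object] + [object]

[RemoteCache, RemoteView, CachedCache, LocalProxy, SimpleEvent, LazyProxy, TinyIndex, object]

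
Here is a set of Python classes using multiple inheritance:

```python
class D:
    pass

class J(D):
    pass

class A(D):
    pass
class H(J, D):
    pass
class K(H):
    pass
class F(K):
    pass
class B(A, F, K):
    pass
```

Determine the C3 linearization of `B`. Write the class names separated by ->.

B -> A -> F -> K -> H -> J -> D -> object

L[B] = B + merge(L[A], L[F], L[K], [A F K])
  take A:  [A D object] + [F K H J D object] + [K H J D object] + [A F K]
  take F:  [D object] + [F K H J D object] + [K H J D object] + [F K]
  take K:  [D object] + [K H J D object] + [K H J D object] + [K]
  take H:  [D object] + [H J D object] + [H J D object]
  take J:  [D object] + [J D object] + [J D object]
  take D:  [D object] + [D object] + [D object]
  take object:  [object] + [object] + [object]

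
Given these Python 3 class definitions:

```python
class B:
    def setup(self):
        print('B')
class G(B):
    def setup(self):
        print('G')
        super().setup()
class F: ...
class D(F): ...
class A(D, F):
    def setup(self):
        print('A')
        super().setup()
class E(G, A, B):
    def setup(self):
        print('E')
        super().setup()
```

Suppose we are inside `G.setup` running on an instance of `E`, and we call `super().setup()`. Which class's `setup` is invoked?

A

L[E] = E + merge(L[G], L[A], L[B], [G A B])
  take G:  [G B object] + [A D F object] + [B object] + [G A B]
  take A:  [B object] + [A D F object] + [B object] + [A B]
  take B:  [B object] + [D F object] + [B object] + [B]
  take D:  [object] + [D F object] + [object]
  take F:  [object] + [F object] + [object]
  take object:  [object] + [object] + [object]
MRO: E G A B D F object
super() in G.setup on a E instance goes to the class after G in E's MRO: A.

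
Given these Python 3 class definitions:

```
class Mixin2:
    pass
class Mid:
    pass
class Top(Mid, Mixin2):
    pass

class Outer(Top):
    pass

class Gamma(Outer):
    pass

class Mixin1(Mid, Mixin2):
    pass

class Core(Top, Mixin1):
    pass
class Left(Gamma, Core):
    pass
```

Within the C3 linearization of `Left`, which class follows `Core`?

L[Left] = Left + merge(L[Gamma], L[Core], [Gamma Core])
  take Gamma:  [Gamma Outer Top Mid Mixin2 object] + [Core Top Mixin1 Mid Mixin2 object] + [Gamma Core]
  take Outer:  [Outer Top Mid Mixin2 object] + [Core Top Mixin1 Mid Mixin2 object] + [Core]
  take Core:  [Top Mid Mixin2 object] + [Core Top Mixin1 Mid Mixin2 object] + [Core]
  take Top:  [Top Mid Mixin2 object] + [Top Mixin1 Mid Mixin2 object]
  take Mixin1:  [Mid Mixin2 object] + [Mixin1 Mid Mixin2 object]
  take Mid:  [Mid Mixin2 object] + [Mid Mixin2 object]
  take Mixin2:  [Mixin2 object] + [Mixin2 object]
  take object:  [object] + [object]
MRO: Left Gamma Outer Core Top Mixin1 Mid Mixin2 object
Core is at position 3; next is Top.

Top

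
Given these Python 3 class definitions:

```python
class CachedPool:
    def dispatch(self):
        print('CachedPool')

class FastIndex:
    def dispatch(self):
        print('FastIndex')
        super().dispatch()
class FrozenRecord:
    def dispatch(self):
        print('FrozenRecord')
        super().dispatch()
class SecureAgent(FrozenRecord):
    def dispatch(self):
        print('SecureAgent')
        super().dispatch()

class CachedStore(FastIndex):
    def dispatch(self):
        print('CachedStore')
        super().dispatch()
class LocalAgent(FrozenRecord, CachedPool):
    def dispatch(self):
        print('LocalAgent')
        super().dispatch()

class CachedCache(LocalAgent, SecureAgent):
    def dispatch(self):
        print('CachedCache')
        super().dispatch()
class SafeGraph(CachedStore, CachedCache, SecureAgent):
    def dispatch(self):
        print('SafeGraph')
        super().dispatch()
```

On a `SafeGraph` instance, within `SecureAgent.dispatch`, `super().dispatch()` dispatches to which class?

FrozenRecord

L[SafeGraph] = SafeGraph + merge(L[CachedStore], L[CachedCache], L[SecureAgent], [CachedStore CachedCache SecureAgent])
  take CachedStore:  [CachedStore FastIndex object] + [CachedCache LocalAgent SecureAgent FrozenRecord CachedPool object] + [SecureAgent FrozenRecord object] + [CachedStore CachedCache SecureAgent]
  take FastIndex:  [FastIndex object] + [CachedCache LocalAgent SecureAgent FrozenRecord CachedPool object] + [SecureAgent FrozenRecord object] + [CachedCache SecureAgent]
  take CachedCache:  [object] + [CachedCache LocalAgent SecureAgent FrozenRecord CachedPool object] + [SecureAgent FrozenRecord object] + [CachedCache SecureAgent]
  take LocalAgent:  [object] + [LocalAgent SecureAgent FrozenRecord CachedPool object] + [SecureAgent FrozenRecord object] + [SecureAgent]
  take SecureAgent:  [object] + [SecureAgent FrozenRecord CachedPool object] + [SecureAgent FrozenRecord object] + [SecureAgent]
  take FrozenRecord:  [object] + [FrozenRecord CachedPool object] + [FrozenRecord object]
  take CachedPool:  [object] + [CachedPool object] + [object]
  take object:  [object] + [object] + [object]
MRO: SafeGraph CachedStore FastIndex CachedCache LocalAgent SecureAgent FrozenRecord CachedPool object
super() in SecureAgent.dispatch on a SafeGraph instance goes to the class after SecureAgent in SafeGraph's MRO: FrozenRecord.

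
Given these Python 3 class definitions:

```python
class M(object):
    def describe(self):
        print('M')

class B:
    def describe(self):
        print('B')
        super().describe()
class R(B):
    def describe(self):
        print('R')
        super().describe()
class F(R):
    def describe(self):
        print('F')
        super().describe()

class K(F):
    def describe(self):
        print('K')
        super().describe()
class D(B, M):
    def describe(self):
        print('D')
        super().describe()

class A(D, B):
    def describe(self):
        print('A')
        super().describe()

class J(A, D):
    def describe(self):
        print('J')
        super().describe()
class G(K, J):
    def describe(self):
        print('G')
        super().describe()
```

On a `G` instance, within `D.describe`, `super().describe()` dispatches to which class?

L[G] = G + merge(L[K], L[J], [K J])
  take K:  [K F R B object] + [J A D B M object] + [K J]
  take F:  [F R B object] + [J A D B M object] + [J]
  take R:  [R B object] + [J A D B M object] + [J]
  take J:  [B object] + [J A D B M object] + [J]
  take A:  [B object] + [A D B M object]
  take D:  [B object] + [D B M object]
  take B:  [B object] + [B M object]
  take M:  [object] + [M object]
  take object:  [object] + [object]
MRO: G K F R J A D B M object
super() in D.describe on a G instance goes to the class after D in G's MRO: B.

B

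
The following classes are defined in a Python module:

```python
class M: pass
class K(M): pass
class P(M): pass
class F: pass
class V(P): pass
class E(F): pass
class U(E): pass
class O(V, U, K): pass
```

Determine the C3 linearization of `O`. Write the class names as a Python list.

[O, V, P, U, E, F, K, M, object]

L[O] = O + merge(L[V], L[U], L[K], [V U K])
  take V:  [V P M object] + [U E F object] + [K M object] + [V U K]
  take P:  [P M object] + [U E F object] + [K M object] + [U K]
  take U:  [M object] + [U E F object] + [K M object] + [U K]
  take E:  [M object] + [E F object] + [K M object] + [K]
  take F:  [M object] + [F object] + [K M object] + [K]
  take K:  [M object] + [object] + [K M object] + [K]
  take M:  [M object] + [object] + [M object]
  take object:  [object] + [object] + [object]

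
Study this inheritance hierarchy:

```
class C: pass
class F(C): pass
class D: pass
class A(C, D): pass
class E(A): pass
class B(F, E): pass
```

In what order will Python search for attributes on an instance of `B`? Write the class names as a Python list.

L[B] = B + merge(L[F], L[E], [F E])
  take F:  [F C object] + [E A C D object] + [F E]
  take E:  [C object] + [E A C D object] + [E]
  take A:  [C object] + [A C D object]
  take C:  [C object] + [C D object]
  take D:  [object] + [D object]
  take object:  [object] + [object]

[B, F, E, A, C, D, object]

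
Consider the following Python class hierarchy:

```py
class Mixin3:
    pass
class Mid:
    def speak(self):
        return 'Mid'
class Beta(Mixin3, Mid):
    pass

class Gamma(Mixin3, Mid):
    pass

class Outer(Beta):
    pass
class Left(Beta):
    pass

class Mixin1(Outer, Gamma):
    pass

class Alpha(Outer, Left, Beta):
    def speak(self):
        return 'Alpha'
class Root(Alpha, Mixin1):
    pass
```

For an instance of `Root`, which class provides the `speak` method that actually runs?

L[Root] = Root + merge(L[Alpha], L[Mixin1], [Alpha Mixin1])
  take Alpha:  [Alpha Outer Left Beta Mixin3 Mid object] + [Mixin1 Outer Beta Gamma Mixin3 Mid object] + [Alpha Mixin1]
  take Mixin1:  [Outer Left Beta Mixin3 Mid object] + [Mixin1 Outer Beta Gamma Mixin3 Mid object] + [Mixin1]
  take Outer:  [Outer Left Beta Mixin3 Mid object] + [Outer Beta Gamma Mixin3 Mid object]
  take Left:  [Left Beta Mixin3 Mid object] + [Beta Gamma Mixin3 Mid object]
  take Beta:  [Beta Mixin3 Mid object] + [Beta Gamma Mixin3 Mid object]
  take Gamma:  [Mixin3 Mid object] + [Gamma Mixin3 Mid object]
  take Mixin3:  [Mixin3 Mid object] + [Mixin3 Mid object]
  take Mid:  [Mid object] + [Mid object]
  take object:  [object] + [object]
MRO: Root Alpha Mixin1 Outer Left Beta Gamma Mixin3 Mid object
speak is defined in: Alpha, Mid. First along the MRO is Alpha.

Alpha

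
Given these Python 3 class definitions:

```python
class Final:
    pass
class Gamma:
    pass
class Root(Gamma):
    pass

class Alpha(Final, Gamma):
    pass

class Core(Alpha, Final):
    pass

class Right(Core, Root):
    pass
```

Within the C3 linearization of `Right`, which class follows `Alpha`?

Final

L[Right] = Right + merge(L[Core], L[Root], [Core Root])
  take Core:  [Core Alpha Final Gamma object] + [Root Gamma object] + [Core Root]
  take Alpha:  [Alpha Final Gamma object] + [Root Gamma object] + [Root]
  take Final:  [Final Gamma object] + [Root Gamma object] + [Root]
  take Root:  [Gamma object] + [Root Gamma object] + [Root]
  take Gamma:  [Gamma object] + [Gamma object]
  take object:  [object] + [object]
MRO: Right Core Alpha Final Root Gamma object
Alpha is at position 2; next is Final.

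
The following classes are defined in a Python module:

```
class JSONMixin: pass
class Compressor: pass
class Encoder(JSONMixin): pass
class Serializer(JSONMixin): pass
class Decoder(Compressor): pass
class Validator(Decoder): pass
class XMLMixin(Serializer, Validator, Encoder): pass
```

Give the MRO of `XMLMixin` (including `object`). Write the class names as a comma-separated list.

L[XMLMixin] = XMLMixin + merge(L[Serializer], L[Validator], L[Encoder], [Serializer Validator Encoder])
  take Serializer:  [Serializer JSONMixin object] + [Validator Decoder Compressor object] + [Encoder JSONMixin object] + [Serializer Validator Encoder]
  take Validator:  [JSONMixin object] + [Validator Decoder Compressor object] + [Encoder JSONMixin object] + [Validator Encoder]
  take Decoder:  [JSONMixin object] + [Decoder Compressor object] + [Encoder JSONMixin object] + [Encoder]
  take Compressor:  [JSONMixin object] + [Compressor object] + [Encoder JSONMixin object] + [Encoder]
  take Encoder:  [JSONMixin object] + [object] + [Encoder JSONMixin object] + [Encoder]
  take JSONMixin:  [JSONMixin object] + [object] + [JSONMixin object]
  take object:  [object] + [object] + [object]

XMLMixin, Serializer, Validator, Decoder, Compressor, Encoder, JSONMixin, object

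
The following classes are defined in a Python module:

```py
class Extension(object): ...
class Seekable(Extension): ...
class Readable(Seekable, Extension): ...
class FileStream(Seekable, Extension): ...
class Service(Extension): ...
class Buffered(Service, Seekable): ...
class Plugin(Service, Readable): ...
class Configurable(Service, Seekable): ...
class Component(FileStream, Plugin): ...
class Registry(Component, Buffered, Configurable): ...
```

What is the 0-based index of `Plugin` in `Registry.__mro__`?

3

L[Registry] = Registry + merge(L[Component], L[Buffered], L[Configurable], [Component Buffered Configurable])
  take Component:  [Component FileStream Plugin Service Readable Seekable Extension object] + [Buffered Service Seekable Extension object] + [Configurable Service Seekable Extension object] + [Component Buffered Configurable]
  take FileStream:  [FileStream Plugin Service Readable Seekable Extension object] + [Buffered Service Seekable Extension object] + [Configurable Service Seekable Extension object] + [Buffered Configurable]
  take Plugin:  [Plugin Service Readable Seekable Extension object] + [Buffered Service Seekable Extension object] + [Configurable Service Seekable Extension object] + [Buffered Configurable]
  take Buffered:  [Service Readable Seekable Extension object] + [Buffered Service Seekable Extension object] + [Configurable Service Seekable Extension object] + [Buffered Configurable]
  take Configurable:  [Service Readable Seekable Extension object] + [Service Seekable Extension object] + [Configurable Service Seekable Extension object] + [Configurable]
  take Service:  [Service Readable Seekable Extension object] + [Service Seekable Extension object] + [Service Seekable Extension object]
  take Readable:  [Readable Seekable Extension object] + [Seekable Extension object] + [Seekable Extension object]
  take Seekable:  [Seekable Extension object] + [Seekable Extension object] + [Seekable Extension object]
  take Extension:  [Extension object] + [Extension object] + [Extension object]
  take object:  [object] + [object] + [object]
MRO: Registry Component FileStream Plugin Buffered Configurable Service Readable Seekable Extension object
Plugin sits at index 3.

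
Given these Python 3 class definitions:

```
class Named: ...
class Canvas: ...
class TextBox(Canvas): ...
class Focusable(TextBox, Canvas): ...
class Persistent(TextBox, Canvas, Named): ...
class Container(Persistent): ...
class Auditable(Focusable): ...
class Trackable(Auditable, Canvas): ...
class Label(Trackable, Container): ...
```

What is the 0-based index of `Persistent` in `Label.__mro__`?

L[Label] = Label + merge(L[Trackable], L[Container], [Trackable Container])
  take Trackable:  [Trackable Auditable Focusable TextBox Canvas object] + [Container Persistent TextBox Canvas Named object] + [Trackable Container]
  take Auditable:  [Auditable Focusable TextBox Canvas object] + [Container Persistent TextBox Canvas Named object] + [Container]
  take Focusable:  [Focusable TextBox Canvas object] + [Container Persistent TextBox Canvas Named object] + [Container]
  take Container:  [TextBox Canvas object] + [Container Persistent TextBox Canvas Named object] + [Container]
  take Persistent:  [TextBox Canvas object] + [Persistent TextBox Canvas Named object]
  take TextBox:  [TextBox Canvas object] + [TextBox Canvas Named object]
  take Canvas:  [Canvas object] + [Canvas Named object]
  take Named:  [object] + [Named object]
  take object:  [object] + [object]
MRO: Label Trackable Auditable Focusable Container Persistent TextBox Canvas Named object
Persistent sits at index 5.

5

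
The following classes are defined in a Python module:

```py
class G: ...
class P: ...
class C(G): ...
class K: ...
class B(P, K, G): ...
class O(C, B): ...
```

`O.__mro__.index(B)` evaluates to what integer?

2

L[O] = O + merge(L[C], L[B], [C B])
  take C:  [C G object] + [B P K G object] + [C B]
  take B:  [G object] + [B P K G object] + [B]
  take P:  [G object] + [P K G object]
  take K:  [G object] + [K G object]
  take G:  [G object] + [G object]
  take object:  [object] + [object]
MRO: O C B P K G object
B sits at index 2.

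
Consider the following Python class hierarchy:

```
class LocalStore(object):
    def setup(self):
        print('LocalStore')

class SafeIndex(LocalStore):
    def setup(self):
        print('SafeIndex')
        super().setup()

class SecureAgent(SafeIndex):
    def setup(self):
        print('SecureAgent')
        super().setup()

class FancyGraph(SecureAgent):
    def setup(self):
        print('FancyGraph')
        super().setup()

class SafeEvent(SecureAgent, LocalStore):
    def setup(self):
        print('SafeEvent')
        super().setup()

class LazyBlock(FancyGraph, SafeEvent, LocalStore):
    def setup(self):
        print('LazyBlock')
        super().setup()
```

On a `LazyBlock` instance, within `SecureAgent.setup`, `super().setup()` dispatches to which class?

L[LazyBlock] = LazyBlock + merge(L[FancyGraph], L[SafeEvent], L[LocalStore], [FancyGraph SafeEvent LocalStore])
  take FancyGraph:  [FancyGraph SecureAgent SafeIndex LocalStore object] + [SafeEvent SecureAgent SafeIndex LocalStore object] + [LocalStore object] + [FancyGraph SafeEvent LocalStore]
  take SafeEvent:  [SecureAgent SafeIndex LocalStore object] + [SafeEvent SecureAgent SafeIndex LocalStore object] + [LocalStore object] + [SafeEvent LocalStore]
  take SecureAgent:  [SecureAgent SafeIndex LocalStore object] + [SecureAgent SafeIndex LocalStore object] + [LocalStore object] + [LocalStore]
  take SafeIndex:  [SafeIndex LocalStore object] + [SafeIndex LocalStore object] + [LocalStore object] + [LocalStore]
  take LocalStore:  [LocalStore object] + [LocalStore object] + [LocalStore object] + [LocalStore]
  take object:  [object] + [object] + [object]
MRO: LazyBlock FancyGraph SafeEvent SecureAgent SafeIndex LocalStore object
super() in SecureAgent.setup on a LazyBlock instance goes to the class after SecureAgent in LazyBlock's MRO: SafeIndex.

SafeIndex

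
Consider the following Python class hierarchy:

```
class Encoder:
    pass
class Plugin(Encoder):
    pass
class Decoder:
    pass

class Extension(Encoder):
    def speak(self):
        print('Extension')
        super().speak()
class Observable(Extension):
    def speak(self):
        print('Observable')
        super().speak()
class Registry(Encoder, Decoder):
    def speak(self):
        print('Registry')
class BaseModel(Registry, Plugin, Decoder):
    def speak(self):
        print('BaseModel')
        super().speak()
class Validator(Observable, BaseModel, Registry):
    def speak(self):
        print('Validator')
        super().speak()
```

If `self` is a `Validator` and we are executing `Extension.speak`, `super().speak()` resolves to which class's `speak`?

L[Validator] = Validator + merge(L[Observable], L[BaseModel], L[Registry], [Observable BaseModel Registry])
  take Observable:  [Observable Extension Encoder object] + [BaseModel Registry Plugin Encoder Decoder object] + [Registry Encoder Decoder object] + [Observable BaseModel Registry]
  take Extension:  [Extension Encoder object] + [BaseModel Registry Plugin Encoder Decoder object] + [Registry Encoder Decoder object] + [BaseModel Registry]
  take BaseModel:  [Encoder object] + [BaseModel Registry Plugin Encoder Decoder object] + [Registry Encoder Decoder object] + [BaseModel Registry]
  take Registry:  [Encoder object] + [Registry Plugin Encoder Decoder object] + [Registry Encoder Decoder object] + [Registry]
  take Plugin:  [Encoder object] + [Plugin Encoder Decoder object] + [Encoder Decoder object]
  take Encoder:  [Encoder object] + [Encoder Decoder object] + [Encoder Decoder object]
  take Decoder:  [object] + [Decoder object] + [Decoder object]
  take object:  [object] + [object] + [object]
MRO: Validator Observable Extension BaseModel Registry Plugin Encoder Decoder object
super() in Extension.speak on a Validator instance goes to the class after Extension in Validator's MRO: BaseModel.

BaseModel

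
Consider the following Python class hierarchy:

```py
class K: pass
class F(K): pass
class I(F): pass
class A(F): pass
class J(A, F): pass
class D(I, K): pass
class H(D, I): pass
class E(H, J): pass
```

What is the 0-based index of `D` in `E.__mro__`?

L[E] = E + merge(L[H], L[J], [H J])
  take H:  [H D I F K object] + [J A F K object] + [H J]
  take D:  [D I F K object] + [J A F K object] + [J]
  take I:  [I F K object] + [J A F K object] + [J]
  take J:  [F K object] + [J A F K object] + [J]
  take A:  [F K object] + [A F K object]
  take F:  [F K object] + [F K object]
  take K:  [K object] + [K object]
  take object:  [object] + [object]
MRO: E H D I J A F K object
D sits at index 2.

2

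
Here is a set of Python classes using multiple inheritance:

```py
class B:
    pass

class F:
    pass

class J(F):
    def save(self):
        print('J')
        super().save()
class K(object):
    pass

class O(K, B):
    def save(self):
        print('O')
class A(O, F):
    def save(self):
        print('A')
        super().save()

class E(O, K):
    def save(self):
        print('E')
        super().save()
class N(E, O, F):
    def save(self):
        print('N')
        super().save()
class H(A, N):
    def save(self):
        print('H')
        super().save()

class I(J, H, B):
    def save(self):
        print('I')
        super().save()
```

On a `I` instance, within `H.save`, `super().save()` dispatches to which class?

A

L[I] = I + merge(L[J], L[H], L[B], [J H B])
  take J:  [J F object] + [H A N E O K B F object] + [B object] + [J H B]
  take H:  [F object] + [H A N E O K B F object] + [B object] + [H B]
  take A:  [F object] + [A N E O K B F object] + [B object] + [B]
  take N:  [F object] + [N E O K B F object] + [B object] + [B]
  take E:  [F object] + [E O K B F object] + [B object] + [B]
  take O:  [F object] + [O K B F object] + [B object] + [B]
  take K:  [F object] + [K B F object] + [B object] + [B]
  take B:  [F object] + [B F object] + [B object] + [B]
  take F:  [F object] + [F object] + [object]
  take object:  [object] + [object] + [object]
MRO: I J H A N E O K B F object
super() in H.save on a I instance goes to the class after H in I's MRO: A.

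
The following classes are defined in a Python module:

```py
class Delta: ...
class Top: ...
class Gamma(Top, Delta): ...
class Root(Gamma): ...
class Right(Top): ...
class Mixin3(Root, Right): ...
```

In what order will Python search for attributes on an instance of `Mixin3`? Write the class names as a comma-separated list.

L[Mixin3] = Mixin3 + merge(L[Root], L[Right], [Root Right])
  take Root:  [Root Gamma Top Delta object] + [Right Top object] + [Root Right]
  take Gamma:  [Gamma Top Delta object] + [Right Top object] + [Right]
  take Right:  [Top Delta object] + [Right Top object] + [Right]
  take Top:  [Top Delta object] + [Top object]
  take Delta:  [Delta object] + [object]
  take object:  [object] + [object]

Mixin3, Root, Gamma, Right, Top, Delta, object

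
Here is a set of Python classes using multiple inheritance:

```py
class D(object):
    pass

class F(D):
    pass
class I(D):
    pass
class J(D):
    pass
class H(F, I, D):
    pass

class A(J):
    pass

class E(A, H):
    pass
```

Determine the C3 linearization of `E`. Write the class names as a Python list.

L[E] = E + merge(L[A], L[H], [A H])
  take A:  [A J D object] + [H F I D object] + [A H]
  take J:  [J D object] + [H F I D object] + [H]
  take H:  [D object] + [H F I D object] + [H]
  take F:  [D object] + [F I D object]
  take I:  [D object] + [I D object]
  take D:  [D object] + [D object]
  take object:  [object] + [object]

[E, A, J, H, F, I, D, object]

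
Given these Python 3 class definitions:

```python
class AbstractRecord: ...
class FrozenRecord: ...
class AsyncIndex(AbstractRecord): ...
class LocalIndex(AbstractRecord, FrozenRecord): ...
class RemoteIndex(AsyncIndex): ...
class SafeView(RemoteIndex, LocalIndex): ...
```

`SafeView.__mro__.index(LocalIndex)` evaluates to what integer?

L[SafeView] = SafeView + merge(L[RemoteIndex], L[LocalIndex], [RemoteIndex LocalIndex])
  take RemoteIndex:  [RemoteIndex AsyncIndex AbstractRecord object] + [LocalIndex AbstractRecord FrozenRecord object] + [RemoteIndex LocalIndex]
  take AsyncIndex:  [AsyncIndex AbstractRecord object] + [LocalIndex AbstractRecord FrozenRecord object] + [LocalIndex]
  take LocalIndex:  [AbstractRecord object] + [LocalIndex AbstractRecord FrozenRecord object] + [LocalIndex]
  take AbstractRecord:  [AbstractRecord object] + [AbstractRecord FrozenRecord object]
  take FrozenRecord:  [object] + [FrozenRecord object]
  take object:  [object] + [object]
MRO: SafeView RemoteIndex AsyncIndex LocalIndex AbstractRecord FrozenRecord object
LocalIndex sits at index 3.

3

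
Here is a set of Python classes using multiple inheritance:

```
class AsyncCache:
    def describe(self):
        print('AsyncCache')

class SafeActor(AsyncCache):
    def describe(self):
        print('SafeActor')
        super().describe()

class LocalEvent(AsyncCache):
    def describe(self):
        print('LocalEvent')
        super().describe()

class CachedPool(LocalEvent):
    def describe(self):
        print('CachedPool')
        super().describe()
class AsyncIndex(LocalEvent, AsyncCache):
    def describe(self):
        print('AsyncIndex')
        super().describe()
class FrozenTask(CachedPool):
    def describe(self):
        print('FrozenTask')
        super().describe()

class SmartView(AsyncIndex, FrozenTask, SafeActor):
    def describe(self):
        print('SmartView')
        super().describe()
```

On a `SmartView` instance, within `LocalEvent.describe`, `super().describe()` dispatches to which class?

L[SmartView] = SmartView + merge(L[AsyncIndex], L[FrozenTask], L[SafeActor], [AsyncIndex FrozenTask SafeActor])
  take AsyncIndex:  [AsyncIndex LocalEvent AsyncCache object] + [FrozenTask CachedPool LocalEvent AsyncCache object] + [SafeActor AsyncCache object] + [AsyncIndex FrozenTask SafeActor]
  take FrozenTask:  [LocalEvent AsyncCache object] + [FrozenTask CachedPool LocalEvent AsyncCache object] + [SafeActor AsyncCache object] + [FrozenTask SafeActor]
  take CachedPool:  [LocalEvent AsyncCache object] + [CachedPool LocalEvent AsyncCache object] + [SafeActor AsyncCache object] + [SafeActor]
  take LocalEvent:  [LocalEvent AsyncCache object] + [LocalEvent AsyncCache object] + [SafeActor AsyncCache object] + [SafeActor]
  take SafeActor:  [AsyncCache object] + [AsyncCache object] + [SafeActor AsyncCache object] + [SafeActor]
  take AsyncCache:  [AsyncCache object] + [AsyncCache object] + [AsyncCache object]
  take object:  [object] + [object] + [object]
MRO: SmartView AsyncIndex FrozenTask CachedPool LocalEvent SafeActor AsyncCache object
super() in LocalEvent.describe on a SmartView instance goes to the class after LocalEvent in SmartView's MRO: SafeActor.

SafeActor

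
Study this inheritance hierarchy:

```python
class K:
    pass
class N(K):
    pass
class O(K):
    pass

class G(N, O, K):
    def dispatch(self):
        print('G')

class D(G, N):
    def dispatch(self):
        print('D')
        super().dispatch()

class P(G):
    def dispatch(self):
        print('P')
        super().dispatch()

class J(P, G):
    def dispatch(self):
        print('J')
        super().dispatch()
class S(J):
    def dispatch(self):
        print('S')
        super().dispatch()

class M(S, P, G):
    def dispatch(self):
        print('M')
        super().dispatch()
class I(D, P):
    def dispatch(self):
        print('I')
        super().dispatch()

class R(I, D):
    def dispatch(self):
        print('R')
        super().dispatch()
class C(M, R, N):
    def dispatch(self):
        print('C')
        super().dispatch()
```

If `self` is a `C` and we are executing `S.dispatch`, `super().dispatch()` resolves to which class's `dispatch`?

J

L[C] = C + merge(L[M], L[R], L[N], [M R N])
  take M:  [M S J P G N O K object] + [R I D P G N O K object] + [N K object] + [M R N]
  take S:  [S J P G N O K object] + [R I D P G N O K object] + [N K object] + [R N]
  take J:  [J P G N O K object] + [R I D P G N O K object] + [N K object] + [R N]
  take R:  [P G N O K object] + [R I D P G N O K object] + [N K object] + [R N]
  take I:  [P G N O K object] + [I D P G N O K object] + [N K object] + [N]
  take D:  [P G N O K object] + [D P G N O K object] + [N K object] + [N]
  take P:  [P G N O K object] + [P G N O K object] + [N K object] + [N]
  take G:  [G N O K object] + [G N O K object] + [N K object] + [N]
  take N:  [N O K object] + [N O K object] + [N K object] + [N]
  take O:  [O K object] + [O K object] + [K object]
  take K:  [K object] + [K object] + [K object]
  take object:  [object] + [object] + [object]
MRO: C M S J R I D P G N O K object
super() in S.dispatch on a C instance goes to the class after S in C's MRO: J.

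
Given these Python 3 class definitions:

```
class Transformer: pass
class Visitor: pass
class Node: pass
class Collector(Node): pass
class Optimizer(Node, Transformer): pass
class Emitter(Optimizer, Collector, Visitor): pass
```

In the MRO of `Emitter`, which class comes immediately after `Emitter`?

L[Emitter] = Emitter + merge(L[Optimizer], L[Collector], L[Visitor], [Optimizer Collector Visitor])
  take Optimizer:  [Optimizer Node Transformer object] + [Collector Node object] + [Visitor object] + [Optimizer Collector Visitor]
  take Collector:  [Node Transformer object] + [Collector Node object] + [Visitor object] + [Collector Visitor]
  take Node:  [Node Transformer object] + [Node object] + [Visitor object] + [Visitor]
  take Transformer:  [Transformer object] + [object] + [Visitor object] + [Visitor]
  take Visitor:  [object] + [object] + [Visitor object] + [Visitor]
  take object:  [object] + [object] + [object]
MRO: Emitter Optimizer Collector Node Transformer Visitor object
Emitter is at position 0; next is Optimizer.

Optimizer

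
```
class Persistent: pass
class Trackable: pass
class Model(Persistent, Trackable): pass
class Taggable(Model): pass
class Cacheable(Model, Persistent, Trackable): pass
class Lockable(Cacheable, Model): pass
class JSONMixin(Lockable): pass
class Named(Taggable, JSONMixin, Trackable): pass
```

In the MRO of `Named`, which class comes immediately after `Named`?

L[Named] = Named + merge(L[Taggable], L[JSONMixin], L[Trackable], [Taggable JSONMixin Trackable])
  take Taggable:  [Taggable Model Persistent Trackable object] + [JSONMixin Lockable Cacheable Model Persistent Trackable object] + [Trackable object] + [Taggable JSONMixin Trackable]
  take JSONMixin:  [Model Persistent Trackable object] + [JSONMixin Lockable Cacheable Model Persistent Trackable object] + [Trackable object] + [JSONMixin Trackable]
  take Lockable:  [Model Persistent Trackable object] + [Lockable Cacheable Model Persistent Trackable object] + [Trackable object] + [Trackable]
  take Cacheable:  [Model Persistent Trackable object] + [Cacheable Model Persistent Trackable object] + [Trackable object] + [Trackable]
  take Model:  [Model Persistent Trackable object] + [Model Persistent Trackable object] + [Trackable object] + [Trackable]
  take Persistent:  [Persistent Trackable object] + [Persistent Trackable object] + [Trackable object] + [Trackable]
  take Trackable:  [Trackable object] + [Trackable object] + [Trackable object] + [Trackable]
  take object:  [object] + [object] + [object]
MRO: Named Taggable JSONMixin Lockable Cacheable Model Persistent Trackable object
Named is at position 0; next is Taggable.

Taggable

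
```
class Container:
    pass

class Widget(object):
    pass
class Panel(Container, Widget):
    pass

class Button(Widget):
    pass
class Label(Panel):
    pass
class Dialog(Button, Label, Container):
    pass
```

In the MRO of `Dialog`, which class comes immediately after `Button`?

L[Dialog] = Dialog + merge(L[Button], L[Label], L[Container], [Button Label Container])
  take Button:  [Button Widget object] + [Label Panel Container Widget object] + [Container object] + [Button Label Container]
  take Label:  [Widget object] + [Label Panel Container Widget object] + [Container object] + [Label Container]
  take Panel:  [Widget object] + [Panel Container Widget object] + [Container object] + [Container]
  take Container:  [Widget object] + [Container Widget object] + [Container object] + [Container]
  take Widget:  [Widget object] + [Widget object] + [object]
  take object:  [object] + [object] + [object]
MRO: Dialog Button Label Panel Container Widget object
Button is at position 1; next is Label.

Label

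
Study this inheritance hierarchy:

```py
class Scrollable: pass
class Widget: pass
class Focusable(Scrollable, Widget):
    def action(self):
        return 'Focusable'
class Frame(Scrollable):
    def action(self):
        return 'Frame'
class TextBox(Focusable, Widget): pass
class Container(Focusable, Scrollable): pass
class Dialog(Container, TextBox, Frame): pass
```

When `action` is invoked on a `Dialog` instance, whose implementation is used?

L[Dialog] = Dialog + merge(L[Container], L[TextBox], L[Frame], [Container TextBox Frame])
  take Container:  [Container Focusable Scrollable Widget object] + [TextBox Focusable Scrollable Widget object] + [Frame Scrollable object] + [Container TextBox Frame]
  take TextBox:  [Focusable Scrollable Widget object] + [TextBox Focusable Scrollable Widget object] + [Frame Scrollable object] + [TextBox Frame]
  take Focusable:  [Focusable Scrollable Widget object] + [Focusable Scrollable Widget object] + [Frame Scrollable object] + [Frame]
  take Frame:  [Scrollable Widget object] + [Scrollable Widget object] + [Frame Scrollable object] + [Frame]
  take Scrollable:  [Scrollable Widget object] + [Scrollable Widget object] + [Scrollable object]
  take Widget:  [Widget object] + [Widget object] + [object]
  take object:  [object] + [object] + [object]
MRO: Dialog Container TextBox Focusable Frame Scrollable Widget object
action is defined in: Focusable, Frame. First along the MRO is Focusable.

Focusable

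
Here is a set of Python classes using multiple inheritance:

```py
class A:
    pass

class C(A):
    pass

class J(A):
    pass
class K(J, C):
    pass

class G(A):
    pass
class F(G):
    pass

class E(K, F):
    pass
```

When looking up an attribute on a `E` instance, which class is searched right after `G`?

L[E] = E + merge(L[K], L[F], [K F])
  take K:  [K J C A object] + [F G A object] + [K F]
  take J:  [J C A object] + [F G A object] + [F]
  take C:  [C A object] + [F G A object] + [F]
  take F:  [A object] + [F G A object] + [F]
  take G:  [A object] + [G A object]
  take A:  [A object] + [A object]
  take object:  [object] + [object]
MRO: E K J C F G A object
G is at position 5; next is A.

A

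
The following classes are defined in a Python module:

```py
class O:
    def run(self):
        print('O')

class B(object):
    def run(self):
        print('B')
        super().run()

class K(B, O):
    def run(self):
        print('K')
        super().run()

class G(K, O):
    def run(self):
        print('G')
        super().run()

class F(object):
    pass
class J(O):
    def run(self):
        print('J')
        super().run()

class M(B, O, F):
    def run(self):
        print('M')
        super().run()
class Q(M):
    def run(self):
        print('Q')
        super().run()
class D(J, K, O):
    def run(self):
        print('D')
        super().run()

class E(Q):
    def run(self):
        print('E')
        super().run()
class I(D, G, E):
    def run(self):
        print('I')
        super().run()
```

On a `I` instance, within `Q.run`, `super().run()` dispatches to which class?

M

L[I] = I + merge(L[D], L[G], L[E], [D G E])
  take D:  [D J K B O object] + [G K B O object] + [E Q M B O F object] + [D G E]
  take J:  [J K B O object] + [G K B O object] + [E Q M B O F object] + [G E]
  take G:  [K B O object] + [G K B O object] + [E Q M B O F object] + [G E]
  take K:  [K B O object] + [K B O object] + [E Q M B O F object] + [E]
  take E:  [B O object] + [B O object] + [E Q M B O F object] + [E]
  take Q:  [B O object] + [B O object] + [Q M B O F object]
  take M:  [B O object] + [B O object] + [M B O F object]
  take B:  [B O object] + [B O object] + [B O F object]
  take O:  [O object] + [O object] + [O F object]
  take F:  [object] + [object] + [F object]
  take object:  [object] + [object] + [object]
MRO: I D J G K E Q M B O F object
super() in Q.run on a I instance goes to the class after Q in I's MRO: M.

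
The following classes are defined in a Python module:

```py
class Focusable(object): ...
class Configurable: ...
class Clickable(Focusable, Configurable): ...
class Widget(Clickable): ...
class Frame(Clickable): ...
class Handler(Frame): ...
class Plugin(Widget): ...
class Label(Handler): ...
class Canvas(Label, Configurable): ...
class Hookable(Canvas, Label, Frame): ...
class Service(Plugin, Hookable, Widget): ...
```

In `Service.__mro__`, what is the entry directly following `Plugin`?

Hookable

L[Service] = Service + merge(L[Plugin], L[Hookable], L[Widget], [Plugin Hookable Widget])
  take Plugin:  [Plugin Widget Clickable Focusable Configurable object] + [Hookable Canvas Label Handler Frame Clickable Focusable Configurable object] + [Widget Clickable Focusable Configurable object] + [Plugin Hookable Widget]
  take Hookable:  [Widget Clickable Focusable Configurable object] + [Hookable Canvas Label Handler Frame Clickable Focusable Configurable object] + [Widget Clickable Focusable Configurable object] + [Hookable Widget]
  take Widget:  [Widget Clickable Focusable Configurable object] + [Canvas Label Handler Frame Clickable Focusable Configurable object] + [Widget Clickable Focusable Configurable object] + [Widget]
  take Canvas:  [Clickable Focusable Configurable object] + [Canvas Label Handler Frame Clickable Focusable Configurable object] + [Clickable Focusable Configurable object]
  take Label:  [Clickable Focusable Configurable object] + [Label Handler Frame Clickable Focusable Configurable object] + [Clickable Focusable Configurable object]
  take Handler:  [Clickable Focusable Configurable object] + [Handler Frame Clickable Focusable Configurable object] + [Clickable Focusable Configurable object]
  take Frame:  [Clickable Focusable Configurable object] + [Frame Clickable Focusable Configurable object] + [Clickable Focusable Configurable object]
  take Clickable:  [Clickable Focusable Configurable object] + [Clickable Focusable Configurable object] + [Clickable Focusable Configurable object]
  take Focusable:  [Focusable Configurable object] + [Focusable Configurable object] + [Focusable Configurable object]
  take Configurable:  [Configurable object] + [Configurable object] + [Configurable object]
  take object:  [object] + [object] + [object]
MRO: Service Plugin Hookable Widget Canvas Label Handler Frame Clickable Focusable Configurable object
Plugin is at position 1; next is Hookable.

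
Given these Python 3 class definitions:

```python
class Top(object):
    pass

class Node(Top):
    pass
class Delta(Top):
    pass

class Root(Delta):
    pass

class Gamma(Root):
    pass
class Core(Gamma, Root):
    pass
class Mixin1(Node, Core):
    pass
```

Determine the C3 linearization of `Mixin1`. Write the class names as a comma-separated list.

L[Mixin1] = Mixin1 + merge(L[Node], L[Core], [Node Core])
  take Node:  [Node Top object] + [Core Gamma Root Delta Top object] + [Node Core]
  take Core:  [Top object] + [Core Gamma Root Delta Top object] + [Core]
  take Gamma:  [Top object] + [Gamma Root Delta Top object]
  take Root:  [Top object] + [Root Delta Top object]
  take Delta:  [Top object] + [Delta Top object]
  take Top:  [Top object] + [Top object]
  take object:  [object] + [object]

Mixin1, Node, Core, Gamma, Root, Delta, Top, object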